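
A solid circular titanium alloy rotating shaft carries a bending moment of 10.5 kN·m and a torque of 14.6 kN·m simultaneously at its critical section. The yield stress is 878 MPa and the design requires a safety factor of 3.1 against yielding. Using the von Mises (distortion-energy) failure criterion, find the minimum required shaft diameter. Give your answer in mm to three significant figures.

σ_allow = σ_y/n = 878/3.1 = 283.2 MPa.
For a solid shaft σ_b = 32M/(πd³) and τ = 16T/(πd³), so the von Mises stress is σ' = (16/πd³)·√(4M²+3T²).
√(4M²+3T²) = √(4×(1.050×10^7)² + 3×(1.460×10^7)²) = 3.287×10^7 N·mm.
d³ = 16×3.287×10^7/(π×283.2) = 591100 mm³.
d = 83.92 mm.

d = 83.9 mm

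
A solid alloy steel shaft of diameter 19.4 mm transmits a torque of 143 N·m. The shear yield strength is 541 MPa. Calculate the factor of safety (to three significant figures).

τ = 16T/(πd³) = 16×143000/(π×19.4³) = 99.75 MPa.
n = τ_limit/τ = 541/99.75 = 5.424.

n = 5.42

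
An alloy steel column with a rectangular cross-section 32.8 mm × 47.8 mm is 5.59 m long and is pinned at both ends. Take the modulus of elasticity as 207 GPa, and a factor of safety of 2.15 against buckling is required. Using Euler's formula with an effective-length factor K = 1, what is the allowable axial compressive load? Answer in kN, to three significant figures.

P_allow = 4.27 kN

Buckling occurs about the weak axis: I_min = h·b³/12 = 47.8×32.8³/12 = 140600 mm⁴ (b = 32.8 mm is the smaller dimension).
Effective length L_e = KL = 1×5.59 m = 5590 mm.
Euler critical load P_cr = π²EI/L_e² = π²×207000×140600/5590² = 9190 N.
P_allow = P_cr/n = 9190/2.15 = 4274 N.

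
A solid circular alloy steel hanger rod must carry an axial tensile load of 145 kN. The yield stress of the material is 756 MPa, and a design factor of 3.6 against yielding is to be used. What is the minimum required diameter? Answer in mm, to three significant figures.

Allowable stress σ_allow = 756/3.6 = 210.0 MPa.
Required area A = F/σ_allow = 145000/210.0 = 690.5 mm².
A = πd²/4 → d = √(4A/π) = 29.65 mm.

d = 29.7 mm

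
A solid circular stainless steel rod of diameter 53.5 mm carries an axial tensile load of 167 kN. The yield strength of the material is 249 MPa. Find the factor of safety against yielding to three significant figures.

A = πd²/4 = 2248 mm².
σ = F/A = 167000/2248 = 74.29 MPa.
n = 249/74.29 = 3.352.

n = 3.35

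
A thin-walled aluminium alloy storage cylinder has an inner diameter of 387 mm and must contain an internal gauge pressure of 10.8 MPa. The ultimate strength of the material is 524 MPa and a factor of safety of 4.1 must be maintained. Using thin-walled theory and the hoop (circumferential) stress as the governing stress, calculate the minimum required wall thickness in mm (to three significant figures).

σ_allow = 524/4.1 = 127.8 MPa.
Hoop stress σ_h = pD/(2t), so t = pD/(2σ_allow) = 10.8×387/(2×127.8) = 16.35 mm.

t = 16.4 mm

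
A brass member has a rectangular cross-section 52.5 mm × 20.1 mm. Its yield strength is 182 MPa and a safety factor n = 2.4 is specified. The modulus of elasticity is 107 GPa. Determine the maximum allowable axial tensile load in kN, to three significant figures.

F_allow = 80.0 kN

σ_allow = 182/2.4 = 75.83 MPa.
A = 52.5×20.1 = 1055 mm².
F_allow = σ_allow × A = 75.83×1055 = 80020 N.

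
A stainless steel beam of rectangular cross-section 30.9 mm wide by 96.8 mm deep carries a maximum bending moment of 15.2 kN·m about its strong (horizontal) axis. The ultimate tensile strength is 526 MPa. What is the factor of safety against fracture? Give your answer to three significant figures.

n = 1.67

Section modulus S = bh²/6 = 30.9×96.8²/6 = 48260 mm³.
σ = M/S = 1.5200×10^7/48260 = 315.0 MPa.
n = 526/315.0 = 1.670.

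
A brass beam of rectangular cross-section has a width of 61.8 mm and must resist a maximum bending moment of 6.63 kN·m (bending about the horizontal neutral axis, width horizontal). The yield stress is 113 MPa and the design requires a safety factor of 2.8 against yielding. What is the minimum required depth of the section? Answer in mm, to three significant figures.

h = 126 mm

σ_allow = 113/2.8 = 40.36 MPa.
For a rectangular section σ = 6M/(bh²), so h² = 6M/(b σ_allow) = 6×6630000/(61.8×40.36) = 15950 mm².
h = 126.3 mm.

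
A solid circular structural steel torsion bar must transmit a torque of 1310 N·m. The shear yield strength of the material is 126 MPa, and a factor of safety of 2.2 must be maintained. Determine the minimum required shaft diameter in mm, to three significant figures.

Allowable shear stress τ_allow = 126/2.2 = 57.27 MPa.
For a solid shaft τ = 16T/(πd³), so d³ = 16T/(π τ_allow) = 16×1310000/(π×57.27) = 116500 mm³.
d = (116500)^(1/3) = 48.84 mm.

d = 48.8 mm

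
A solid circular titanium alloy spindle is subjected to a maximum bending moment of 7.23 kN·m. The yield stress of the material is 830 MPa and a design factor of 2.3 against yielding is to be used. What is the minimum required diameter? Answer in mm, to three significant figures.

σ_allow = 830/2.3 = 360.9 MPa.
For a solid circular section σ = 32M/(πd³), so d³ = 32M/(π σ_allow) = 32×7230000/(π×360.9) = 204100 mm³.
d = 58.87 mm.

d = 58.9 mm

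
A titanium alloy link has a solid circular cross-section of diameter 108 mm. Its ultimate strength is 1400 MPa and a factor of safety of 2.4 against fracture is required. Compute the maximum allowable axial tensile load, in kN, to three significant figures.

σ_allow = 1400/2.4 = 583.3 MPa.
A = πd²/4 = π×108²/4 = 9161 mm².
F_allow = σ_allow × A = 583.3×9161 = 5.344×10^6 N.

F_allow = 5340 kN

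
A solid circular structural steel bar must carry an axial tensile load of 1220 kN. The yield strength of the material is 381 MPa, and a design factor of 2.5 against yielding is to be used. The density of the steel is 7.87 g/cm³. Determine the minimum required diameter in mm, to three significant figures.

Allowable stress σ_allow = 381/2.5 = 152.4 MPa.
Required area A = F/σ_allow = 1220000/152.4 = 8005 mm².
A = πd²/4 → d = √(4A/π) = 101.0 mm.

d = 101 mm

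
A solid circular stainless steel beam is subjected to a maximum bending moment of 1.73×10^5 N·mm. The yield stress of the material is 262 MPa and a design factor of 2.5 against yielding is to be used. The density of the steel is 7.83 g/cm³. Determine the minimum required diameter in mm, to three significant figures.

σ_allow = 262/2.5 = 104.8 MPa.
For a solid circular section σ = 32M/(πd³), so d³ = 32M/(π σ_allow) = 32×173000/(π×104.8) = 16810 mm³.
d = 25.62 mm.

d = 25.6 mm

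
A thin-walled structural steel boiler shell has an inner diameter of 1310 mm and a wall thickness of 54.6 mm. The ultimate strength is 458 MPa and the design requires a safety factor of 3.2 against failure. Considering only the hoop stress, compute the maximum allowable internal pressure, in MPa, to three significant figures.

σ_allow = 458/3.2 = 143.1 MPa.
σ_h = pD/(2t) → p_allow = 2σ_allow t/D = 2×143.1×54.6/1310 = 11.93 MPa.

p_allow = 11.9 MPa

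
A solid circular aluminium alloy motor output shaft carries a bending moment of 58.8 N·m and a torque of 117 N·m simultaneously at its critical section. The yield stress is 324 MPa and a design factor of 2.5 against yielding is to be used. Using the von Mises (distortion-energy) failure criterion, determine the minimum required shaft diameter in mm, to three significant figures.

σ_allow = σ_y/n = 324/2.5 = 129.6 MPa.
For a solid shaft σ_b = 32M/(πd³) and τ = 16T/(πd³), so the von Mises stress is σ' = (16/πd³)·√(4M²+3T²).
√(4M²+3T²) = √(4×(58800)² + 3×(117000)²) = 234300 N·mm.
d³ = 16×234300/(π×129.6) = 9207 mm³.
d = 20.96 mm.

d = 21.0 mm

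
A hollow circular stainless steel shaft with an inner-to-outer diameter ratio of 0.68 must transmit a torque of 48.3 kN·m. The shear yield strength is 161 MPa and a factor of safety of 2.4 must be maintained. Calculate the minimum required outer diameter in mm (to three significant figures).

d_o = 167 mm

τ_allow = 161/2.4 = 67.08 MPa.
For a hollow shaft τ = 16T/[πd_o³(1−k⁴)] with k = 0.68, so 1−k⁴ = 0.7862.
d_o³ = 16T/[π τ_allow (1−k⁴)] = 16×4.8300×10^7/(π×67.08×0.7862) = 4.664×10^6 mm³.
d_o = 167.1 mm.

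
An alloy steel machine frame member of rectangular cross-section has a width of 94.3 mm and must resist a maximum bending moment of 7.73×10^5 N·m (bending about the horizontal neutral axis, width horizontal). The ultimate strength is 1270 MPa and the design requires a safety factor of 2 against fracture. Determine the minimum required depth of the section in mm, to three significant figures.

h = 278 mm

σ_allow = 1270/2 = 635.0 MPa.
For a rectangular section σ = 6M/(bh²), so h² = 6M/(b σ_allow) = 6×7.7300×10^8/(94.3×635.0) = 77450 mm².
h = 278.3 mm.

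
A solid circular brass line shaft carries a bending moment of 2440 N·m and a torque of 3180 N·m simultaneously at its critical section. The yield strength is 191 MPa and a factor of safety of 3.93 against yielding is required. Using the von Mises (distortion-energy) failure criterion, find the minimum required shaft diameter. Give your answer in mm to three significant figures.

σ_allow = σ_y/n = 191/3.93 = 48.60 MPa.
For a solid shaft σ_b = 32M/(πd³) and τ = 16T/(πd³), so the von Mises stress is σ' = (16/πd³)·√(4M²+3T²).
√(4M²+3T²) = √(4×(2.440×10^6)² + 3×(3.180×10^6)²) = 7.359×10^6 N·mm.
d³ = 16×7.359×10^6/(π×48.60) = 771100 mm³.
d = 91.70 mm.

d = 91.7 mm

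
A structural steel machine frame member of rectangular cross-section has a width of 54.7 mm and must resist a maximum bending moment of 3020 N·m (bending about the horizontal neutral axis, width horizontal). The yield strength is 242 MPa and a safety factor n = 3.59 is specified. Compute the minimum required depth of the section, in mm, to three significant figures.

σ_allow = 242/3.59 = 67.41 MPa.
For a rectangular section σ = 6M/(bh²), so h² = 6M/(b σ_allow) = 6×3020000/(54.7×67.41) = 4914 mm².
h = 70.10 mm.

h = 70.1 mm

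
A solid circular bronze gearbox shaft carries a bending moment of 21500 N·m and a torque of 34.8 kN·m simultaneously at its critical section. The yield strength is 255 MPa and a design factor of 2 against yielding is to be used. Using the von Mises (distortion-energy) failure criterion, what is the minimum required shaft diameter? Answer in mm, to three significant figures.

σ_allow = σ_y/n = 255/2 = 127.5 MPa.
For a solid shaft σ_b = 32M/(πd³) and τ = 16T/(πd³), so the von Mises stress is σ' = (16/πd³)·√(4M²+3T²).
√(4M²+3T²) = √(4×(2.150×10^7)² + 3×(3.480×10^7)²) = 7.404×10^7 N·mm.
d³ = 16×7.404×10^7/(π×127.5) = 2.958×10^6 mm³.
d = 143.5 mm.

d = 144 mm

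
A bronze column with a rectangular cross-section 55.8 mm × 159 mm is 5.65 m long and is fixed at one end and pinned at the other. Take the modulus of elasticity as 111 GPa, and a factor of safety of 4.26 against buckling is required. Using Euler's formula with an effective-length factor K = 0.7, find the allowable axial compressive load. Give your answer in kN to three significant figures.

Buckling occurs about the weak axis: I_min = h·b³/12 = 159×55.8³/12 = 2.302×10^6 mm⁴ (b = 55.8 mm is the smaller dimension).
Effective length L_e = KL = 0.7×5.65 m = 3955 mm.
Euler critical load P_cr = π²EI/L_e² = π²×111000×2.302×10^6/3955² = 161200 N.
P_allow = P_cr/n = 161200/4.26 = 37850 N.

P_allow = 37.8 kN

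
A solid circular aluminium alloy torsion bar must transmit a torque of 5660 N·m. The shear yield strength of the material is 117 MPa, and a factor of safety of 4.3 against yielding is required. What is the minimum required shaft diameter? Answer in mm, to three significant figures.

Allowable shear stress τ_allow = 117/4.3 = 27.21 MPa.
For a solid shaft τ = 16T/(πd³), so d³ = 16T/(π τ_allow) = 16×5660000/(π×27.21) = 1.059×10^6 mm³.
d = (1.059×10^6)^(1/3) = 101.9 mm.

d = 102 mm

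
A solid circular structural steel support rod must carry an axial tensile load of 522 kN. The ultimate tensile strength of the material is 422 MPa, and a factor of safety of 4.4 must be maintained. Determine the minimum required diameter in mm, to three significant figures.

d = 83.2 mm

Allowable stress σ_allow = 422/4.4 = 95.91 MPa.
Required area A = F/σ_allow = 522000/95.91 = 5443 mm².
A = πd²/4 → d = √(4A/π) = 83.25 mm.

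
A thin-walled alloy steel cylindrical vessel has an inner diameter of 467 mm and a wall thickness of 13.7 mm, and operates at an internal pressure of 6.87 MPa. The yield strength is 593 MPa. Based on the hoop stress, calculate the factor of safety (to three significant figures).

n = 5.06

σ_h = pD/(2t) = 6.87×467/(2×13.7) = 117.1 MPa.
n = 593/117.1 = 5.064.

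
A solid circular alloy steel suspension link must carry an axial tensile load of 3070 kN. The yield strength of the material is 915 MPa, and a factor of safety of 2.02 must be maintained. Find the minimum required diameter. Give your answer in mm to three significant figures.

Allowable stress σ_allow = 915/2.02 = 453.0 MPa.
Required area A = F/σ_allow = 3070000/453.0 = 6777 mm².
A = πd²/4 → d = √(4A/π) = 92.89 mm.

d = 92.9 mm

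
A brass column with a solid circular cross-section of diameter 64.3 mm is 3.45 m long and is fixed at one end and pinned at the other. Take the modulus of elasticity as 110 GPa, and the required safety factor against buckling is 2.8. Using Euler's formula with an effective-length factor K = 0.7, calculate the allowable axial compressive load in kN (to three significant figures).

I = πd⁴/64 = π×64.3⁴/64 = 839100 mm⁴.
Effective length L_e = KL = 0.7×3.45 m = 2415 mm.
Euler critical load P_cr = π²EI/L_e² = π²×110000×839100/2415² = 156200 N.
P_allow = P_cr/n = 156200/2.8 = 55780 N.

P_allow = 55.8 kN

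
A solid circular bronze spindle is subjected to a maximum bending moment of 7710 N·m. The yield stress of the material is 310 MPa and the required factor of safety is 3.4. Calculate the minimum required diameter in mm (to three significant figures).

d = 95.1 mm

σ_allow = 310/3.4 = 91.18 MPa.
For a solid circular section σ = 32M/(πd³), so d³ = 32M/(π σ_allow) = 32×7710000/(π×91.18) = 861300 mm³.
d = 95.15 mm.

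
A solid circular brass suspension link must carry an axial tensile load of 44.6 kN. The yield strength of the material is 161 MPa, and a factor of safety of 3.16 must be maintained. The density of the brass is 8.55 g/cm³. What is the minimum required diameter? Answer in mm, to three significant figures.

Allowable stress σ_allow = 161/3.16 = 50.95 MPa.
Required area A = F/σ_allow = 44600/50.95 = 875.4 mm².
A = πd²/4 → d = √(4A/π) = 33.39 mm.

d = 33.4 mm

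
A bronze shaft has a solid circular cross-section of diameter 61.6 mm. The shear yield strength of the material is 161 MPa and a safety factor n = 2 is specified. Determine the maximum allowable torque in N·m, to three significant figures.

τ_allow = 161/2 = 80.50 MPa.
For a solid shaft T_allow = τ_allow·πd³/16; πd³/16 = π×61.6³/16 = 45900 mm³.
T_allow = 80.50×45900 = 3.695×10^6 N·mm = 3695 N·m.

T_allow = 3690 N·m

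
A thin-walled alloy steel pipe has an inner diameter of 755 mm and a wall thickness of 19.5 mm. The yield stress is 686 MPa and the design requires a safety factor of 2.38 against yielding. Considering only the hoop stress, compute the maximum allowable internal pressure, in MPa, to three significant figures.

p_allow = 14.9 MPa

σ_allow = 686/2.38 = 288.2 MPa.
σ_h = pD/(2t) → p_allow = 2σ_allow t/D = 2×288.2×19.5/755 = 14.89 MPa.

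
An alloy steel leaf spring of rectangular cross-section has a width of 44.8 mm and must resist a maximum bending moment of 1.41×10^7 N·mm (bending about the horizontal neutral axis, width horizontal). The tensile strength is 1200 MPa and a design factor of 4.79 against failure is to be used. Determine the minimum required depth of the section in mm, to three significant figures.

h = 86.8 mm

σ_allow = 1200/4.79 = 250.5 MPa.
For a rectangular section σ = 6M/(bh²), so h² = 6M/(b σ_allow) = 6×1.4100×10^7/(44.8×250.5) = 7538 mm².
h = 86.82 mm.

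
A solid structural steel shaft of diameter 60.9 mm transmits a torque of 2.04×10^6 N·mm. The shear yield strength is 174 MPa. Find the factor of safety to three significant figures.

τ = 16T/(πd³) = 16×2040000/(π×60.9³) = 46.00 MPa.
n = τ_limit/τ = 174/46.00 = 3.783.

n = 3.78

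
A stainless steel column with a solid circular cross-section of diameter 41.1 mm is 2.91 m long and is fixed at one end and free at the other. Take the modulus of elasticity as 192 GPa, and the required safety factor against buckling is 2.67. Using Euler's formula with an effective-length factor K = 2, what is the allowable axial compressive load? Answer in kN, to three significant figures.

I = πd⁴/64 = π×41.1⁴/64 = 140100 mm⁴.
Effective length L_e = KL = 2×2.91 m = 5820 mm.
Euler critical load P_cr = π²EI/L_e² = π²×192000×140100/5820² = 7836 N.
P_allow = P_cr/n = 7836/2.67 = 2935 N.

P_allow = 2.93 kN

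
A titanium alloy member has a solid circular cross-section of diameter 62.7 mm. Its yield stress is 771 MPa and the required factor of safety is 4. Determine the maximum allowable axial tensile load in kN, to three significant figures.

F_allow = 595 kN

σ_allow = 771/4 = 192.8 MPa.
A = πd²/4 = π×62.7²/4 = 3088 mm².
F_allow = σ_allow × A = 192.8×3088 = 595100 N.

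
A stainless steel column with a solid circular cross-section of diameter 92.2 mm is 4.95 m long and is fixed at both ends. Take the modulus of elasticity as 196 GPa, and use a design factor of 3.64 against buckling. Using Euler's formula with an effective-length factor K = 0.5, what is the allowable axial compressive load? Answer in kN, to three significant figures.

P_allow = 308 kN

I = πd⁴/64 = π×92.2⁴/64 = 3.547×10^6 mm⁴.
Effective length L_e = KL = 0.5×4.95 m = 2475 mm.
Euler critical load P_cr = π²EI/L_e² = π²×196000×3.547×10^6/2475² = 1.120×10^6 N.
P_allow = P_cr/n = 1.120×10^6/3.64 = 307700 N.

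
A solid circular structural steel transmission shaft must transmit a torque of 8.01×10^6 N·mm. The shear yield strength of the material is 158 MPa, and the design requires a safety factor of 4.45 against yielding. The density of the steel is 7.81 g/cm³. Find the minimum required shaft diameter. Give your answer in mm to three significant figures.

d = 105 mm

Allowable shear stress τ_allow = 158/4.45 = 35.51 MPa.
For a solid shaft τ = 16T/(πd³), so d³ = 16T/(π τ_allow) = 16×8010000/(π×35.51) = 1.149×10^6 mm³.
d = (1.149×10^6)^(1/3) = 104.7 mm.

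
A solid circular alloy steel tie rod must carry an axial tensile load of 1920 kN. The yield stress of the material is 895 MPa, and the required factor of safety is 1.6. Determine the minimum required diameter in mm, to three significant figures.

d = 66.1 mm

Allowable stress σ_allow = 895/1.6 = 559.4 MPa.
Required area A = F/σ_allow = 1920000/559.4 = 3432 mm².
A = πd²/4 → d = √(4A/π) = 66.11 mm.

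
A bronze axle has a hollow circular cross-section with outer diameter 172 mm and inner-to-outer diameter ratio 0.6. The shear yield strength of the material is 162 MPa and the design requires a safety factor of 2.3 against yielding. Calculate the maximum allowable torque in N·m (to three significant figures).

T_allow = 61300 N·m

τ_allow = 162/2.3 = 70.43 MPa.
For a hollow shaft T_allow = τ_allow·πd_o³(1−k⁴)/16 with 1−k⁴ = 0.8704, so πd_o³(1−k⁴)/16 = 869600 mm³.
T_allow = 70.43×869600 = 6.125×10^7 N·mm = 61250 N·m.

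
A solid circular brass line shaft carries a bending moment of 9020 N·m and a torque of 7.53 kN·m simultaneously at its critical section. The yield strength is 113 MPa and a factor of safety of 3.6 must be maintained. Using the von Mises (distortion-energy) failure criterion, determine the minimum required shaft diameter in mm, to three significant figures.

σ_allow = σ_y/n = 113/3.6 = 31.39 MPa.
For a solid shaft σ_b = 32M/(πd³) and τ = 16T/(πd³), so the von Mises stress is σ' = (16/πd³)·√(4M²+3T²).
√(4M²+3T²) = √(4×(9.020×10^6)² + 3×(7.530×10^6)²) = 2.226×10^7 N·mm.
d³ = 16×2.226×10^7/(π×31.39) = 3.612×10^6 mm³.
d = 153.4 mm.

d = 153 mm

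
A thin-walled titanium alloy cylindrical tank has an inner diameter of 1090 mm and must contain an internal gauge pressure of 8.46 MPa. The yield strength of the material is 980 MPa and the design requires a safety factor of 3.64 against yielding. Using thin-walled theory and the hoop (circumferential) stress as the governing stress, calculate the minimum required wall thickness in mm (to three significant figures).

t = 17.1 mm

σ_allow = 980/3.64 = 269.2 MPa.
Hoop stress σ_h = pD/(2t), so t = pD/(2σ_allow) = 8.46×1090/(2×269.2) = 17.13 mm.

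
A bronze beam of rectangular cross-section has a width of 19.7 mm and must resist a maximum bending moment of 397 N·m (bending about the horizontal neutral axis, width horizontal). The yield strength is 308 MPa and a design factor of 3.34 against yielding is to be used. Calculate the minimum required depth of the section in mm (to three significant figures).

σ_allow = 308/3.34 = 92.22 MPa.
For a rectangular section σ = 6M/(bh²), so h² = 6M/(b σ_allow) = 6×397000/(19.7×92.22) = 1311 mm².
h = 36.21 mm.

h = 36.2 mm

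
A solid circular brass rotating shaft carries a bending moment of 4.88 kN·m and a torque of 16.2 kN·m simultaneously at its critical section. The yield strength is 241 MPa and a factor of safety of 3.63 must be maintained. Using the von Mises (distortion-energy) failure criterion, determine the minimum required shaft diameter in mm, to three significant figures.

σ_allow = σ_y/n = 241/3.63 = 66.39 MPa.
For a solid shaft σ_b = 32M/(πd³) and τ = 16T/(πd³), so the von Mises stress is σ' = (16/πd³)·√(4M²+3T²).
√(4M²+3T²) = √(4×(4.880×10^6)² + 3×(1.620×10^7)²) = 2.971×10^7 N·mm.
d³ = 16×2.971×10^7/(π×66.39) = 2.279×10^6 mm³.
d = 131.6 mm.

d = 132 mm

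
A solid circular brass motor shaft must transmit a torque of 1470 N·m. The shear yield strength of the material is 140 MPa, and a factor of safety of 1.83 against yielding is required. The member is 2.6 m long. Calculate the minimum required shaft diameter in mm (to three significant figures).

Allowable shear stress τ_allow = 140/1.83 = 76.50 MPa.
For a solid shaft τ = 16T/(πd³), so d³ = 16T/(π τ_allow) = 16×1470000/(π×76.50) = 97860 mm³.
d = (97860)^(1/3) = 46.08 mm.

d = 46.1 mm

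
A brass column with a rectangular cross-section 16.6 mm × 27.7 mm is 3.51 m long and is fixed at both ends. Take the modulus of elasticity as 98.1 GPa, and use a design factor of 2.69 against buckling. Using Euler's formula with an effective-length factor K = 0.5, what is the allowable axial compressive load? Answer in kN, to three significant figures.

P_allow = 1.23 kN

Buckling occurs about the weak axis: I_min = h·b³/12 = 27.7×16.6³/12 = 10560 mm⁴ (b = 16.6 mm is the smaller dimension).
Effective length L_e = KL = 0.5×3.51 m = 1755 mm.
Euler critical load P_cr = π²EI/L_e² = π²×98100×10560/1755² = 3319 N.
P_allow = P_cr/n = 3319/2.69 = 1234 N.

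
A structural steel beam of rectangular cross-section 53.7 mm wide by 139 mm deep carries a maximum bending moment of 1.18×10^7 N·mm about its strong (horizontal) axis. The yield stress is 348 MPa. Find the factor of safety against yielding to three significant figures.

Section modulus S = bh²/6 = 53.7×139²/6 = 172900 mm³.
σ = M/S = 1.1800×10^7/172900 = 68.24 MPa.
n = 348/68.24 = 5.100.

n = 5.10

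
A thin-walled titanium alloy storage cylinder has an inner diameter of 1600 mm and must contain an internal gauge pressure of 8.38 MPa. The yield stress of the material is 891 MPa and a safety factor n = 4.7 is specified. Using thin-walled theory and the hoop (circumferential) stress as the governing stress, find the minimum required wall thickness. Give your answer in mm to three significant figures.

σ_allow = 891/4.7 = 189.6 MPa.
Hoop stress σ_h = pD/(2t), so t = pD/(2σ_allow) = 8.38×1600/(2×189.6) = 35.36 mm.

t = 35.4 mm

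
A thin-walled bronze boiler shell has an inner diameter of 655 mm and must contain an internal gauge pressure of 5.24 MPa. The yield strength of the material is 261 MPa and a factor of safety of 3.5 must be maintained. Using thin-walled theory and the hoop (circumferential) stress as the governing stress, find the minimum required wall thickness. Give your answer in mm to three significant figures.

t = 23.0 mm

σ_allow = 261/3.5 = 74.57 MPa.
Hoop stress σ_h = pD/(2t), so t = pD/(2σ_allow) = 5.24×655/(2×74.57) = 23.01 mm.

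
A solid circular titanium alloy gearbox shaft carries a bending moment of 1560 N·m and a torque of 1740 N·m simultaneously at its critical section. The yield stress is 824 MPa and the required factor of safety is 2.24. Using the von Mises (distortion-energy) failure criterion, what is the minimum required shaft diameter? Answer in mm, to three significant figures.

d = 39.2 mm

σ_allow = σ_y/n = 824/2.24 = 367.9 MPa.
For a solid shaft σ_b = 32M/(πd³) and τ = 16T/(πd³), so the von Mises stress is σ' = (16/πd³)·√(4M²+3T²).
√(4M²+3T²) = √(4×(1.560×10^6)² + 3×(1.740×10^6)²) = 4.338×10^6 N·mm.
d³ = 16×4.338×10^6/(π×367.9) = 60060 mm³.
d = 39.16 mm.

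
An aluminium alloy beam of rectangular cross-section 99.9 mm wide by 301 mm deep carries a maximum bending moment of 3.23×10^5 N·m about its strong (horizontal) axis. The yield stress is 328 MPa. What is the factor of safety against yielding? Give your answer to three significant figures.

n = 1.53

Section modulus S = bh²/6 = 99.9×301²/6 = 1.509×10^6 mm³.
σ = M/S = 3.2300×10^8/1.509×10^6 = 214.1 MPa.
n = 328/214.1 = 1.532.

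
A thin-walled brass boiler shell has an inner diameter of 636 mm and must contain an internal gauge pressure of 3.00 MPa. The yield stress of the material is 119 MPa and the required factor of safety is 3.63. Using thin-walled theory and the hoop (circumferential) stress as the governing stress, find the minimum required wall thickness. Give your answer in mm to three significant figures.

σ_allow = 119/3.63 = 32.78 MPa.
Hoop stress σ_h = pD/(2t), so t = pD/(2σ_allow) = 3.00×636/(2×32.78) = 29.10 mm.

t = 29.1 mm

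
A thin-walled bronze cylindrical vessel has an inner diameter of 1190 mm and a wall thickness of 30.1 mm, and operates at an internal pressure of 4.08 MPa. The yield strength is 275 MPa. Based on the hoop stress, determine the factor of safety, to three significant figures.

n = 3.41

σ_h = pD/(2t) = 4.08×1190/(2×30.1) = 80.65 MPa.
n = 275/80.65 = 3.410.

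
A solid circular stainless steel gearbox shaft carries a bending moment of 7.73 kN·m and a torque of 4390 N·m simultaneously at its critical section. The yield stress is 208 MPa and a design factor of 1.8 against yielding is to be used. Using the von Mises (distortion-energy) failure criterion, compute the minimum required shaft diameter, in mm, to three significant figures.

σ_allow = σ_y/n = 208/1.8 = 115.6 MPa.
For a solid shaft σ_b = 32M/(πd³) and τ = 16T/(πd³), so the von Mises stress is σ' = (16/πd³)·√(4M²+3T²).
√(4M²+3T²) = √(4×(7.730×10^6)² + 3×(4.390×10^6)²) = 1.723×10^7 N·mm.
d³ = 16×1.723×10^7/(π×115.6) = 759300 mm³.
d = 91.23 mm.

d = 91.2 mm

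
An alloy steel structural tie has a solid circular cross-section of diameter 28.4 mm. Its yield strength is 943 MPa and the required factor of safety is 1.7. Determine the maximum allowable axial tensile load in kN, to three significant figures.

σ_allow = 943/1.7 = 554.7 MPa.
A = πd²/4 = π×28.4²/4 = 633.5 mm².
F_allow = σ_allow × A = 554.7×633.5 = 351400 N.

F_allow = 351 kN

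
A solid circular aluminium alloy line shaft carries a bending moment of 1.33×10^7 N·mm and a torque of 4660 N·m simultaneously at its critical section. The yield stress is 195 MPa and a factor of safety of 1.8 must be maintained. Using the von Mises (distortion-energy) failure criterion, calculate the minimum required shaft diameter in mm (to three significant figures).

d = 109 mm

σ_allow = σ_y/n = 195/1.8 = 108.3 MPa.
For a solid shaft σ_b = 32M/(πd³) and τ = 16T/(πd³), so the von Mises stress is σ' = (16/πd³)·√(4M²+3T²).
√(4M²+3T²) = √(4×(1.330×10^7)² + 3×(4.660×10^6)²) = 2.780×10^7 N·mm.
d³ = 16×2.780×10^7/(π×108.3) = 1.307×10^6 mm³.
d = 109.3 mm.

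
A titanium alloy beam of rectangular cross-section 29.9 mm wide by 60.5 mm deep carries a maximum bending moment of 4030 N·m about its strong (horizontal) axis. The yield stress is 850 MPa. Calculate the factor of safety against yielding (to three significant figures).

n = 3.85

Section modulus S = bh²/6 = 29.9×60.5²/6 = 18240 mm³.
σ = M/S = 4030000/18240 = 220.9 MPa.
n = 850/220.9 = 3.847.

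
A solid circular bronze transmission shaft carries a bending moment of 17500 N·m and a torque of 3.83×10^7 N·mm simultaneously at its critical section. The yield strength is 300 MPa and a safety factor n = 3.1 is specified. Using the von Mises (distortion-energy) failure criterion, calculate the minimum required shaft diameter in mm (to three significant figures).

σ_allow = σ_y/n = 300/3.1 = 96.77 MPa.
For a solid shaft σ_b = 32M/(πd³) and τ = 16T/(πd³), so the von Mises stress is σ' = (16/πd³)·√(4M²+3T²).
√(4M²+3T²) = √(4×(1.750×10^7)² + 3×(3.830×10^7)²) = 7.500×10^7 N·mm.
d³ = 16×7.500×10^7/(π×96.77) = 3.947×10^6 mm³.
d = 158.0 mm.

d = 158 mm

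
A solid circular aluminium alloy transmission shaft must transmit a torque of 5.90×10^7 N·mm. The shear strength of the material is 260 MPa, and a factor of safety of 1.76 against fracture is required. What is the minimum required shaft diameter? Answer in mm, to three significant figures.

Allowable shear stress τ_allow = 260/1.76 = 147.7 MPa.
For a solid shaft τ = 16T/(πd³), so d³ = 16T/(π τ_allow) = 16×5.9000×10^7/(π×147.7) = 2.034×10^6 mm³.
d = (2.034×10^6)^(1/3) = 126.7 mm.

d = 127 mm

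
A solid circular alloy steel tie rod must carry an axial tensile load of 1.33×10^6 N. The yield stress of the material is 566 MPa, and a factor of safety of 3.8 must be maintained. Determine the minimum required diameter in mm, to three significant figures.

Allowable stress σ_allow = 566/3.8 = 148.9 MPa.
Required area A = F/σ_allow = 1330000/148.9 = 8929 mm².
A = πd²/4 → d = √(4A/π) = 106.6 mm.

d = 107 mm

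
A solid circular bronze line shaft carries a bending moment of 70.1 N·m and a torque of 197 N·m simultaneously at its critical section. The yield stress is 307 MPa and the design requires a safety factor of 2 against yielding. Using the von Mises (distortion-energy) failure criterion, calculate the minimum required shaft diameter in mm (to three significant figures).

d = 23.0 mm

σ_allow = σ_y/n = 307/2 = 153.5 MPa.
For a solid shaft σ_b = 32M/(πd³) and τ = 16T/(πd³), so the von Mises stress is σ' = (16/πd³)·√(4M²+3T²).
√(4M²+3T²) = √(4×(70100)² + 3×(197000)²) = 368900 N·mm.
d³ = 16×368900/(π×153.5) = 12240 mm³.
d = 23.05 mm.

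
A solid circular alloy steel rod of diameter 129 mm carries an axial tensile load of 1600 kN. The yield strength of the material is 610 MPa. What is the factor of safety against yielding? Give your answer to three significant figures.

A = πd²/4 = 13070 mm².
σ = F/A = 1600000/13070 = 122.4 MPa.
n = 610/122.4 = 4.983.

n = 4.98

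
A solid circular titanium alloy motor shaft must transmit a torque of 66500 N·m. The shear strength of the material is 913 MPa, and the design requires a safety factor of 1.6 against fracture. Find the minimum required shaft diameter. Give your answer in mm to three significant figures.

d = 84.0 mm

Allowable shear stress τ_allow = 913/1.6 = 570.6 MPa.
For a solid shaft τ = 16T/(πd³), so d³ = 16T/(π τ_allow) = 16×6.6500×10^7/(π×570.6) = 593500 mm³.
d = (593500)^(1/3) = 84.04 mm.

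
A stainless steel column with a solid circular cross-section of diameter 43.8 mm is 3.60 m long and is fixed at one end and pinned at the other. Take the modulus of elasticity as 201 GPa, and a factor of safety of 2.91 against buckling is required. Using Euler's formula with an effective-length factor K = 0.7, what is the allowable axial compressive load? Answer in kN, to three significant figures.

I = πd⁴/64 = π×43.8⁴/64 = 180700 mm⁴.
Effective length L_e = KL = 0.7×3.60 m = 2520 mm.
Euler critical load P_cr = π²EI/L_e² = π²×201000×180700/2520² = 56440 N.
P_allow = P_cr/n = 56440/2.91 = 19390 N.

P_allow = 19.4 kN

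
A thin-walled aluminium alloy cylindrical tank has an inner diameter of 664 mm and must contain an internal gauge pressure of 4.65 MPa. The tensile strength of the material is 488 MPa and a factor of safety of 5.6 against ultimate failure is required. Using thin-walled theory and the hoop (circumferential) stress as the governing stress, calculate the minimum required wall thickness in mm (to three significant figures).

t = 17.7 mm

σ_allow = 488/5.6 = 87.14 MPa.
Hoop stress σ_h = pD/(2t), so t = pD/(2σ_allow) = 4.65×664/(2×87.14) = 17.72 mm.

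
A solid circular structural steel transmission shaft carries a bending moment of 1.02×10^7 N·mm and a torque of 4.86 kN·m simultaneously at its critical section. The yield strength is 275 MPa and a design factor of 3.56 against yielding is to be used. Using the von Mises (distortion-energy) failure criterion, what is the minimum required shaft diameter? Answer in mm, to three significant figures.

σ_allow = σ_y/n = 275/3.56 = 77.25 MPa.
For a solid shaft σ_b = 32M/(πd³) and τ = 16T/(πd³), so the von Mises stress is σ' = (16/πd³)·√(4M²+3T²).
√(4M²+3T²) = √(4×(1.020×10^7)² + 3×(4.860×10^6)²) = 2.207×10^7 N·mm.
d³ = 16×2.207×10^7/(π×77.25) = 1.455×10^6 mm³.
d = 113.3 mm.

d = 113 mm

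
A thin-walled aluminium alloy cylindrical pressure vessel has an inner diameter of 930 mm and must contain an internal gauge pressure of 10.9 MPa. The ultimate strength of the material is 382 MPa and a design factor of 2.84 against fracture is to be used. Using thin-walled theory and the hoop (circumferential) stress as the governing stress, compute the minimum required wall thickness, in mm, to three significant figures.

t = 37.7 mm

σ_allow = 382/2.84 = 134.5 MPa.
Hoop stress σ_h = pD/(2t), so t = pD/(2σ_allow) = 10.9×930/(2×134.5) = 37.68 mm.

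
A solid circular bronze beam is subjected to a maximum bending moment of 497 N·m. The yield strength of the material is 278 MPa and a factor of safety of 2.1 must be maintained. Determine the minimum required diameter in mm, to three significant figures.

d = 33.7 mm

σ_allow = 278/2.1 = 132.4 MPa.
For a solid circular section σ = 32M/(πd³), so d³ = 32M/(π σ_allow) = 32×497000/(π×132.4) = 38240 mm³.
d = 33.69 mm.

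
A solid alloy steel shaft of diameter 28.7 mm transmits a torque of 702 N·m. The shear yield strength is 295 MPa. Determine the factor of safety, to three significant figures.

n = 1.95

τ = 16T/(πd³) = 16×702000/(π×28.7³) = 151.2 MPa.
n = τ_limit/τ = 295/151.2 = 1.951.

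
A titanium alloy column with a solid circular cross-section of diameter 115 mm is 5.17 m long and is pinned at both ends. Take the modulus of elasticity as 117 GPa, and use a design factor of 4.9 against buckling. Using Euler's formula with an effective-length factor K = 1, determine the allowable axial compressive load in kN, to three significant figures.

P_allow = 75.7 kN

I = πd⁴/64 = π×115⁴/64 = 8.585×10^6 mm⁴.
Effective length L_e = KL = 1×5.17 m = 5170 mm.
Euler critical load P_cr = π²EI/L_e² = π²×117000×8.585×10^6/5170² = 370900 N.
P_allow = P_cr/n = 370900/4.9 = 75700 N.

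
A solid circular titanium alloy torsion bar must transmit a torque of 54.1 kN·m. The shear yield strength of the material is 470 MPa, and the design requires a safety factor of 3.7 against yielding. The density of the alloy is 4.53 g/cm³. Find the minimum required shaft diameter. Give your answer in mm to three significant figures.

Allowable shear stress τ_allow = 470/3.7 = 127.0 MPa.
For a solid shaft τ = 16T/(πd³), so d³ = 16T/(π τ_allow) = 16×5.4100×10^7/(π×127.0) = 2.169×10^6 mm³.
d = (2.169×10^6)^(1/3) = 129.4 mm.

d = 129 mm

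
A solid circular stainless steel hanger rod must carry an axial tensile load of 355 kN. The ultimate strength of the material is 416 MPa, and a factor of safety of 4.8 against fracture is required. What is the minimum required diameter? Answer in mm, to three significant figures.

d = 72.2 mm

Allowable stress σ_allow = 416/4.8 = 86.67 MPa.
Required area A = F/σ_allow = 355000/86.67 = 4096 mm².
A = πd²/4 → d = √(4A/π) = 72.22 mm.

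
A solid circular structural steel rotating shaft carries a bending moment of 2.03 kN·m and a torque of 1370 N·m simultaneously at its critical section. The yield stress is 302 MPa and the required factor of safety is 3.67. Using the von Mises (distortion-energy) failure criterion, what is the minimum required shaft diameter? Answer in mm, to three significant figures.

d = 66.3 mm

σ_allow = σ_y/n = 302/3.67 = 82.29 MPa.
For a solid shaft σ_b = 32M/(πd³) and τ = 16T/(πd³), so the von Mises stress is σ' = (16/πd³)·√(4M²+3T²).
√(4M²+3T²) = √(4×(2.030×10^6)² + 3×(1.370×10^6)²) = 4.703×10^6 N·mm.
d³ = 16×4.703×10^6/(π×82.29) = 291000 mm³.
d = 66.27 mm.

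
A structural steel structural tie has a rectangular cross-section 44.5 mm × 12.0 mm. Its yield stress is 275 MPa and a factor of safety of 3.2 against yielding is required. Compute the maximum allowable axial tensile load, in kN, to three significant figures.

F_allow = 45.9 kN

σ_allow = 275/3.2 = 85.94 MPa.
A = 44.5×12.0 = 534.0 mm².
F_allow = σ_allow × A = 85.94×534.0 = 45890 N.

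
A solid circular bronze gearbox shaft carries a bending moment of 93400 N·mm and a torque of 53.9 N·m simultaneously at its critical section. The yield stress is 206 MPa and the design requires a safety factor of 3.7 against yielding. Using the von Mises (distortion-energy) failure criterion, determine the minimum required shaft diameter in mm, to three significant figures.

σ_allow = σ_y/n = 206/3.7 = 55.68 MPa.
For a solid shaft σ_b = 32M/(πd³) and τ = 16T/(πd³), so the von Mises stress is σ' = (16/πd³)·√(4M²+3T²).
√(4M²+3T²) = √(4×(93400)² + 3×(53900)²) = 208800 N·mm.
d³ = 16×208800/(π×55.68) = 19100 mm³.
d = 26.73 mm.

d = 26.7 mm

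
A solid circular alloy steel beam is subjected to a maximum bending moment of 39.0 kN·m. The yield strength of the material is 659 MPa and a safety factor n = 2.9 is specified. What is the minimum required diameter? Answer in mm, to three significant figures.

σ_allow = 659/2.9 = 227.2 MPa.
For a solid circular section σ = 32M/(πd³), so d³ = 32M/(π σ_allow) = 32×3.9000×10^7/(π×227.2) = 1.748×10^6 mm³.
d = 120.5 mm.

d = 120 mm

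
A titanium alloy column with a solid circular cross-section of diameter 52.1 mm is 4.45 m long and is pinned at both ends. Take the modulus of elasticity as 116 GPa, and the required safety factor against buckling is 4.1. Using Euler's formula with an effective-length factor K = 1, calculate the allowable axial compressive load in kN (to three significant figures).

I = πd⁴/64 = π×52.1⁴/64 = 361700 mm⁴.
Effective length L_e = KL = 1×4.45 m = 4450 mm.
Euler critical load P_cr = π²EI/L_e² = π²×116000×361700/4450² = 20910 N.
P_allow = P_cr/n = 20910/4.1 = 5100 N.

P_allow = 5.10 kN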